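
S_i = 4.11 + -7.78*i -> [4.11, -3.67, -11.45, -19.23, -27.01]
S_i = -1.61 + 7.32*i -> [-1.61, 5.71, 13.03, 20.35, 27.67]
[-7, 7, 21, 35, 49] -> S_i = -7 + 14*i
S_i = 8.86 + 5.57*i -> [8.86, 14.43, 20.0, 25.57, 31.14]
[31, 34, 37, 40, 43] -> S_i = 31 + 3*i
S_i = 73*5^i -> [73, 365, 1825, 9125, 45625]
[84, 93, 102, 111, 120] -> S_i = 84 + 9*i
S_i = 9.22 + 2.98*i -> [9.22, 12.2, 15.18, 18.16, 21.14]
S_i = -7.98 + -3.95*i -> [-7.98, -11.93, -15.88, -19.83, -23.78]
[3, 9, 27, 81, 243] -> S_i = 3*3^i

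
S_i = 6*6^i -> [6, 36, 216, 1296, 7776]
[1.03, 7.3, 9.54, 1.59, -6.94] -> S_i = Random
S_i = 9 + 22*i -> [9, 31, 53, 75, 97]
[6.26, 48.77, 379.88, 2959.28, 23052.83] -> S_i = 6.26*7.79^i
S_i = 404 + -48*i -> [404, 356, 308, 260, 212]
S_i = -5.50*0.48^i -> [-5.5, -2.64, -1.27, -0.61, -0.29]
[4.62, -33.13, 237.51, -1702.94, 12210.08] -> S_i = 4.62*(-7.17)^i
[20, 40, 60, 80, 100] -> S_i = 20 + 20*i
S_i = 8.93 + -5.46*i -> [8.93, 3.47, -1.99, -7.45, -12.91]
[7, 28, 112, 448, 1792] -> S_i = 7*4^i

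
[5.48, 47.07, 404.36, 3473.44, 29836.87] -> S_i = 5.48*8.59^i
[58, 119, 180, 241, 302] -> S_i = 58 + 61*i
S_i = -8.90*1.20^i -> [-8.9, -10.68, -12.82, -15.38, -18.46]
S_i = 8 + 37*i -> [8, 45, 82, 119, 156]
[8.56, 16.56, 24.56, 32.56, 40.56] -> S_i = 8.56 + 8.00*i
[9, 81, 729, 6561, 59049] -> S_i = 9*9^i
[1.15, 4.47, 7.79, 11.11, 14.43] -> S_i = 1.15 + 3.32*i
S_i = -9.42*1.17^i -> [-9.42, -11.02, -12.9, -15.09, -17.65]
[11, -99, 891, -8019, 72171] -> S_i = 11*-9^i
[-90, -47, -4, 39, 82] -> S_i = -90 + 43*i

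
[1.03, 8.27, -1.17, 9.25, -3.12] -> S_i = Random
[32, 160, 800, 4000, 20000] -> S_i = 32*5^i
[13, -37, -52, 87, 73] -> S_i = Random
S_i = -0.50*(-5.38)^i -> [-0.5, 2.69, -14.47, 77.86, -418.89]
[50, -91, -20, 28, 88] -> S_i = Random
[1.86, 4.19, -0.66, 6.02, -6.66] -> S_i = Random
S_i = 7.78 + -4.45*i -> [7.78, 3.33, -1.12, -5.57, -10.02]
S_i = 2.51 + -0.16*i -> [2.51, 2.35, 2.19, 2.03, 1.87]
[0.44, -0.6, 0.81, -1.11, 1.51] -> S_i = 0.44*(-1.36)^i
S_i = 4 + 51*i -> [4, 55, 106, 157, 208]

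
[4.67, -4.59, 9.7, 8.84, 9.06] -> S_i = Random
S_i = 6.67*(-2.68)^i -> [6.67, -17.88, 47.91, -128.39, 344.08]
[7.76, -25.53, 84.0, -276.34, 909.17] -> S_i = 7.76*(-3.29)^i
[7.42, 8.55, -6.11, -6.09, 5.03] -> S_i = Random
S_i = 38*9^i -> [38, 342, 3078, 27702, 249318]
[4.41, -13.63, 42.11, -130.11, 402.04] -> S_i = 4.41*(-3.09)^i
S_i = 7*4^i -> [7, 28, 112, 448, 1792]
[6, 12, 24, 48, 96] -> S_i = 6*2^i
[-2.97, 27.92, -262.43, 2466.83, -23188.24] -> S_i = -2.97*(-9.40)^i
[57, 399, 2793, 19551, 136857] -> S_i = 57*7^i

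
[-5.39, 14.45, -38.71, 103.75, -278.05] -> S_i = -5.39*(-2.68)^i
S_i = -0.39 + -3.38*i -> [-0.39, -3.77, -7.15, -10.53, -13.91]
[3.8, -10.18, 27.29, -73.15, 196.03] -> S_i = 3.80*(-2.68)^i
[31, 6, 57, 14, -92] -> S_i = Random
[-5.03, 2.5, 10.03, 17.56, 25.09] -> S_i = -5.03 + 7.53*i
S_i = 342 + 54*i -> [342, 396, 450, 504, 558]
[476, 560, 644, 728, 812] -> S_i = 476 + 84*i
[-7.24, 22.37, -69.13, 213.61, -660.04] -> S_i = -7.24*(-3.09)^i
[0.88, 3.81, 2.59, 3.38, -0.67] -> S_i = Random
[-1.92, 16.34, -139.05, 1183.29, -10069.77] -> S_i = -1.92*(-8.51)^i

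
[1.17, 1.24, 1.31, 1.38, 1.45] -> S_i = 1.17 + 0.07*i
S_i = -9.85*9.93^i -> [-9.85, -97.81, -971.26, -9644.59, -95770.82]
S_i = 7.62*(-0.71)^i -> [7.62, -5.41, 3.84, -2.73, 1.94]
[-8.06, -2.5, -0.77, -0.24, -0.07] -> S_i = -8.06*0.31^i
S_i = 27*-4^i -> [27, -108, 432, -1728, 6912]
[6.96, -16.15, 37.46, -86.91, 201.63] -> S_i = 6.96*(-2.32)^i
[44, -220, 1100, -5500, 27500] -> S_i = 44*-5^i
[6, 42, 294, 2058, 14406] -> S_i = 6*7^i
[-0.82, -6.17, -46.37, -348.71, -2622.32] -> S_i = -0.82*7.52^i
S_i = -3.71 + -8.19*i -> [-3.71, -11.9, -20.09, -28.28, -36.47]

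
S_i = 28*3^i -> [28, 84, 252, 756, 2268]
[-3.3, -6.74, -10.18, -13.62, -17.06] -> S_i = -3.30 + -3.44*i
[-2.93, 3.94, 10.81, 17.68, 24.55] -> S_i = -2.93 + 6.87*i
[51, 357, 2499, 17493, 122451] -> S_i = 51*7^i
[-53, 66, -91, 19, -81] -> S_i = Random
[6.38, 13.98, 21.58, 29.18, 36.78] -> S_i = 6.38 + 7.60*i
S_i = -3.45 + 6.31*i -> [-3.45, 2.86, 9.17, 15.48, 21.79]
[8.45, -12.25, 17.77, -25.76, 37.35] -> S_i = 8.45*(-1.45)^i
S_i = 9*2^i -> [9, 18, 36, 72, 144]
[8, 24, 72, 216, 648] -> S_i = 8*3^i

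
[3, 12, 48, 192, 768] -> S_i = 3*4^i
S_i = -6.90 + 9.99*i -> [-6.9, 3.09, 13.08, 23.07, 33.06]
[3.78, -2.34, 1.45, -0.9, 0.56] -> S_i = 3.78*(-0.62)^i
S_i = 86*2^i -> [86, 172, 344, 688, 1376]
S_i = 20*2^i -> [20, 40, 80, 160, 320]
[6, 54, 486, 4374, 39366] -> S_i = 6*9^i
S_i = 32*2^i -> [32, 64, 128, 256, 512]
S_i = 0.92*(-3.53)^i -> [0.92, -3.25, 11.46, -40.47, 142.85]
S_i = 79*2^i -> [79, 158, 316, 632, 1264]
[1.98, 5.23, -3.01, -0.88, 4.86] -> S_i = Random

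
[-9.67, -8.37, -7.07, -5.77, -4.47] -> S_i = -9.67 + 1.30*i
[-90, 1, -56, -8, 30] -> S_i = Random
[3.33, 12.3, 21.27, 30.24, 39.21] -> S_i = 3.33 + 8.97*i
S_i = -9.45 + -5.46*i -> [-9.45, -14.91, -20.37, -25.83, -31.29]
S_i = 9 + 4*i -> [9, 13, 17, 21, 25]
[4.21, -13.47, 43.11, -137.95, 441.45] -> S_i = 4.21*(-3.20)^i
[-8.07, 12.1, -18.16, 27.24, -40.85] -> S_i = -8.07*(-1.50)^i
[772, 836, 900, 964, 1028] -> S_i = 772 + 64*i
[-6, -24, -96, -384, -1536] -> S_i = -6*4^i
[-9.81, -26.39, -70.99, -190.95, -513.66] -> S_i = -9.81*2.69^i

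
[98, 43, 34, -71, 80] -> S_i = Random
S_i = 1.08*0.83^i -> [1.08, 0.9, 0.74, 0.62, 0.51]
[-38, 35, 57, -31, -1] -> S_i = Random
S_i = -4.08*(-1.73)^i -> [-4.08, 7.06, -12.21, 21.13, -36.55]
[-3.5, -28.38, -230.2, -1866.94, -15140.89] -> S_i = -3.50*8.11^i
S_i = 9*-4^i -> [9, -36, 144, -576, 2304]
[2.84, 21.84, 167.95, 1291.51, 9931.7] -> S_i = 2.84*7.69^i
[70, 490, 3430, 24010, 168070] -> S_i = 70*7^i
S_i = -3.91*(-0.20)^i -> [-3.91, 0.78, -0.16, 0.03, -0.01]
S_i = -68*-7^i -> [-68, 476, -3332, 23324, -163268]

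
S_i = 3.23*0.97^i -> [3.23, 3.13, 3.04, 2.95, 2.86]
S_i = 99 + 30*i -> [99, 129, 159, 189, 219]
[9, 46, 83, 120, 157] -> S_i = 9 + 37*i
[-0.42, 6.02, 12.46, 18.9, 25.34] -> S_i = -0.42 + 6.44*i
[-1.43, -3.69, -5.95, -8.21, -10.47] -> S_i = -1.43 + -2.26*i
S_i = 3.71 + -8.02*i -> [3.71, -4.31, -12.33, -20.35, -28.37]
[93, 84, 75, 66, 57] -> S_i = 93 + -9*i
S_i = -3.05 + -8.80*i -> [-3.05, -11.85, -20.65, -29.45, -38.25]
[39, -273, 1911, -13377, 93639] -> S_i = 39*-7^i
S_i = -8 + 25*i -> [-8, 17, 42, 67, 92]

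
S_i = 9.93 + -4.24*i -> [9.93, 5.69, 1.45, -2.79, -7.03]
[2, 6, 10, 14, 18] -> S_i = 2 + 4*i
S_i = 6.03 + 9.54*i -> [6.03, 15.57, 25.11, 34.65, 44.19]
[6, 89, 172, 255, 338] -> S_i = 6 + 83*i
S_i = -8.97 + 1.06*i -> [-8.97, -7.91, -6.85, -5.79, -4.73]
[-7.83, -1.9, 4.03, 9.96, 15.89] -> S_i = -7.83 + 5.93*i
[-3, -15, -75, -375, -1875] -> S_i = -3*5^i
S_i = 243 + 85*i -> [243, 328, 413, 498, 583]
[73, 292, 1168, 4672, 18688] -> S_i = 73*4^i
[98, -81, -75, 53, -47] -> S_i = Random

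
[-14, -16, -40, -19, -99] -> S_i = Random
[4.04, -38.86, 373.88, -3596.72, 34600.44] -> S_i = 4.04*(-9.62)^i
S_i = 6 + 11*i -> [6, 17, 28, 39, 50]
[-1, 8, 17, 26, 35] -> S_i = -1 + 9*i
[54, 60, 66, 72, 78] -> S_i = 54 + 6*i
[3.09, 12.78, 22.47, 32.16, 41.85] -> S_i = 3.09 + 9.69*i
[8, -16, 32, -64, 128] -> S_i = 8*-2^i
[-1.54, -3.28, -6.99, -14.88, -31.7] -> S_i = -1.54*2.13^i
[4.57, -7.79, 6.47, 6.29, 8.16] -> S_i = Random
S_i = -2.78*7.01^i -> [-2.78, -19.49, -136.61, -957.63, -6713.0]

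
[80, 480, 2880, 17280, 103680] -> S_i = 80*6^i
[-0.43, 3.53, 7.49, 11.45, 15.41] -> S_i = -0.43 + 3.96*i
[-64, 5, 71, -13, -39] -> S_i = Random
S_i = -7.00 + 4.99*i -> [-7.0, -2.01, 2.98, 7.97, 12.96]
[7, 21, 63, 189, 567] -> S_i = 7*3^i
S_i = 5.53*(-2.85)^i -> [5.53, -15.76, 44.92, -128.01, 364.84]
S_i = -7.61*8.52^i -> [-7.61, -64.84, -552.41, -4706.56, -40099.88]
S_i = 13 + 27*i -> [13, 40, 67, 94, 121]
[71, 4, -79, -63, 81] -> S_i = Random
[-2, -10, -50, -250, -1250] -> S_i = -2*5^i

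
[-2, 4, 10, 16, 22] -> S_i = -2 + 6*i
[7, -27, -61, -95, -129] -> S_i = 7 + -34*i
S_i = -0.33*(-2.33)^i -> [-0.33, 0.77, -1.79, 4.17, -9.73]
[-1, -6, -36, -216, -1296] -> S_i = -1*6^i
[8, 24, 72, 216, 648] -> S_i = 8*3^i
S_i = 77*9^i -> [77, 693, 6237, 56133, 505197]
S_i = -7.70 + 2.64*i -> [-7.7, -5.06, -2.42, 0.22, 2.86]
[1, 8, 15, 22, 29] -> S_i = 1 + 7*i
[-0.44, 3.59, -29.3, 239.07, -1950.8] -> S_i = -0.44*(-8.16)^i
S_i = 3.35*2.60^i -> [3.35, 8.71, 22.65, 58.88, 153.09]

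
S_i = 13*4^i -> [13, 52, 208, 832, 3328]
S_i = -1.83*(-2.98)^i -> [-1.83, 5.45, -16.25, 48.43, -144.32]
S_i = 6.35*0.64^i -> [6.35, 4.06, 2.6, 1.66, 1.07]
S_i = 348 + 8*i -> [348, 356, 364, 372, 380]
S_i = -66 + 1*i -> [-66, -65, -64, -63, -62]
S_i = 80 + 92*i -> [80, 172, 264, 356, 448]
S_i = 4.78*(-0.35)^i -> [4.78, -1.67, 0.59, -0.2, 0.07]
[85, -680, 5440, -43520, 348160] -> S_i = 85*-8^i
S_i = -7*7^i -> [-7, -49, -343, -2401, -16807]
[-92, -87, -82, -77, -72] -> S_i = -92 + 5*i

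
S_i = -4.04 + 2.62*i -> [-4.04, -1.42, 1.2, 3.82, 6.44]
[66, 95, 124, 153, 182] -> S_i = 66 + 29*i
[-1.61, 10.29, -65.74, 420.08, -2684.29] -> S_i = -1.61*(-6.39)^i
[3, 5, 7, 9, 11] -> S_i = 3 + 2*i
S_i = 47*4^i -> [47, 188, 752, 3008, 12032]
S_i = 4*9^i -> [4, 36, 324, 2916, 26244]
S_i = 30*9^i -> [30, 270, 2430, 21870, 196830]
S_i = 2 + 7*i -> [2, 9, 16, 23, 30]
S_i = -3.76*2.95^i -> [-3.76, -11.09, -32.72, -96.53, -284.76]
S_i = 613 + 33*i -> [613, 646, 679, 712, 745]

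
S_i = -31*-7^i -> [-31, 217, -1519, 10633, -74431]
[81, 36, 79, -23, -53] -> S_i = Random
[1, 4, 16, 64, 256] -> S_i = 1*4^i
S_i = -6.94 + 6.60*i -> [-6.94, -0.34, 6.26, 12.86, 19.46]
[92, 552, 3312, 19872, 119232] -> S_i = 92*6^i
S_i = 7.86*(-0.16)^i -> [7.86, -1.26, 0.2, -0.03, 0.01]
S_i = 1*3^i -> [1, 3, 9, 27, 81]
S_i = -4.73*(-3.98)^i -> [-4.73, 18.83, -74.93, 298.2, -1186.84]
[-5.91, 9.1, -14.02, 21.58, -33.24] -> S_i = -5.91*(-1.54)^i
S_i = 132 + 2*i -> [132, 134, 136, 138, 140]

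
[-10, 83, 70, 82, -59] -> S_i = Random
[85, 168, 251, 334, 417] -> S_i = 85 + 83*i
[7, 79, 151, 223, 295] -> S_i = 7 + 72*i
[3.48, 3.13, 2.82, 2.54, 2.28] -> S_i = 3.48*0.90^i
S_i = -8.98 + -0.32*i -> [-8.98, -9.3, -9.62, -9.94, -10.26]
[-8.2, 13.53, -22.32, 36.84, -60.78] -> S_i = -8.20*(-1.65)^i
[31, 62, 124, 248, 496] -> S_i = 31*2^i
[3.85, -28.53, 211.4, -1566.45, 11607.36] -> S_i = 3.85*(-7.41)^i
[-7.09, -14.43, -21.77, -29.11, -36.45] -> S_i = -7.09 + -7.34*i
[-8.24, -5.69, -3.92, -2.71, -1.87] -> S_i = -8.24*0.69^i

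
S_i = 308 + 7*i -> [308, 315, 322, 329, 336]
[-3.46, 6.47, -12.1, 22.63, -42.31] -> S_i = -3.46*(-1.87)^i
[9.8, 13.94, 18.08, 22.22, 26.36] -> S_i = 9.80 + 4.14*i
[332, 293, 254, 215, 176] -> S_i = 332 + -39*i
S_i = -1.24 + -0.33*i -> [-1.24, -1.57, -1.9, -2.23, -2.56]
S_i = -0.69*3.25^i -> [-0.69, -2.24, -7.29, -23.69, -76.98]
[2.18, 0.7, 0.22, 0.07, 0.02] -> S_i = 2.18*0.32^i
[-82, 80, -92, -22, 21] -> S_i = Random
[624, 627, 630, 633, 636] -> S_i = 624 + 3*i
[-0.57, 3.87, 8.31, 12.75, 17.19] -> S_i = -0.57 + 4.44*i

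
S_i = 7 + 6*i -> [7, 13, 19, 25, 31]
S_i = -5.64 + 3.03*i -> [-5.64, -2.61, 0.42, 3.45, 6.48]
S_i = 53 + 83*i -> [53, 136, 219, 302, 385]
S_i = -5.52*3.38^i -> [-5.52, -18.66, -63.06, -213.15, -720.45]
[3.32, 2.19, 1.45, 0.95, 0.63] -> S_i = 3.32*0.66^i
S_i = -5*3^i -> [-5, -15, -45, -135, -405]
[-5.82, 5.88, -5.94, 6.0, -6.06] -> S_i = -5.82*(-1.01)^i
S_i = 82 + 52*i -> [82, 134, 186, 238, 290]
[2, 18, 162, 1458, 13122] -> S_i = 2*9^i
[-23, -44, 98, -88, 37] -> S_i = Random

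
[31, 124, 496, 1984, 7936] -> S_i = 31*4^i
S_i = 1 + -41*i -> [1, -40, -81, -122, -163]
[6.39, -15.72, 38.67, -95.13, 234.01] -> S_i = 6.39*(-2.46)^i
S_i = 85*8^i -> [85, 680, 5440, 43520, 348160]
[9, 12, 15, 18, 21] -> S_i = 9 + 3*i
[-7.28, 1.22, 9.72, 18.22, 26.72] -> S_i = -7.28 + 8.50*i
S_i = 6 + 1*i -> [6, 7, 8, 9, 10]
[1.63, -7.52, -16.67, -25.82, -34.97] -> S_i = 1.63 + -9.15*i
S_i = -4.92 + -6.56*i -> [-4.92, -11.48, -18.04, -24.6, -31.16]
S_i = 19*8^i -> [19, 152, 1216, 9728, 77824]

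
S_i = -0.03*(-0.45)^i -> [-0.03, 0.01, -0.01, 0.0, -0.0]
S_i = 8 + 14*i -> [8, 22, 36, 50, 64]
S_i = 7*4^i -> [7, 28, 112, 448, 1792]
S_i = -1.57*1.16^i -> [-1.57, -1.82, -2.11, -2.45, -2.84]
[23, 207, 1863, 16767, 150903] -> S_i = 23*9^i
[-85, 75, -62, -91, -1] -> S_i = Random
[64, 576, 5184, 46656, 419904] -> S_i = 64*9^i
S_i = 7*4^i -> [7, 28, 112, 448, 1792]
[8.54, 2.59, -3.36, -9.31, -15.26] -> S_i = 8.54 + -5.95*i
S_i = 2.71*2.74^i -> [2.71, 7.43, 20.35, 55.75, 152.75]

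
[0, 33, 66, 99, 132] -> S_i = 0 + 33*i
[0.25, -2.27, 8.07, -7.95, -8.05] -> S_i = Random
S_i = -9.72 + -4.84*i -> [-9.72, -14.56, -19.4, -24.24, -29.08]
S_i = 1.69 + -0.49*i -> [1.69, 1.2, 0.71, 0.22, -0.27]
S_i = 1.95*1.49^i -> [1.95, 2.91, 4.33, 6.45, 9.61]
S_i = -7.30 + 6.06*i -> [-7.3, -1.24, 4.82, 10.88, 16.94]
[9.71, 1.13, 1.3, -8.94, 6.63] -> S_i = Random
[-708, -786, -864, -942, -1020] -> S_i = -708 + -78*i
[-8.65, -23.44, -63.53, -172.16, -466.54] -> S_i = -8.65*2.71^i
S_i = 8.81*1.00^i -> [8.81, 8.81, 8.81, 8.81, 8.81]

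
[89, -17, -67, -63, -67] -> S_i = Random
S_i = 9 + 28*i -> [9, 37, 65, 93, 121]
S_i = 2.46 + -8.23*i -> [2.46, -5.77, -14.0, -22.23, -30.46]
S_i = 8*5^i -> [8, 40, 200, 1000, 5000]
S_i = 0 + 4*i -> [0, 4, 8, 12, 16]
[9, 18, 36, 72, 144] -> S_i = 9*2^i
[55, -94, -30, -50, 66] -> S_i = Random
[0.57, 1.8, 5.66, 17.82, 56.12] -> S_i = 0.57*3.15^i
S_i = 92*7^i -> [92, 644, 4508, 31556, 220892]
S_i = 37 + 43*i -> [37, 80, 123, 166, 209]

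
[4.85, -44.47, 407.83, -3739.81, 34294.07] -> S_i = 4.85*(-9.17)^i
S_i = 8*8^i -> [8, 64, 512, 4096, 32768]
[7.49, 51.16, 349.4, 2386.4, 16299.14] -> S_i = 7.49*6.83^i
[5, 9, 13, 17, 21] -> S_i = 5 + 4*i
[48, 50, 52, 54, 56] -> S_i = 48 + 2*i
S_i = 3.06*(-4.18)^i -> [3.06, -12.79, 53.47, -223.49, 934.17]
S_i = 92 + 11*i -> [92, 103, 114, 125, 136]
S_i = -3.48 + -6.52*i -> [-3.48, -10.0, -16.52, -23.04, -29.56]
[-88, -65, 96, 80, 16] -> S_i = Random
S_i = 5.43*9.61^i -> [5.43, 52.18, 501.47, 4819.14, 46311.98]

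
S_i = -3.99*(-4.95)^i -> [-3.99, 19.75, -97.76, 483.94, -2395.49]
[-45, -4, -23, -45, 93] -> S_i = Random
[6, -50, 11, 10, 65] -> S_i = Random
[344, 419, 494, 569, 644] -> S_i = 344 + 75*i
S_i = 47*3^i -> [47, 141, 423, 1269, 3807]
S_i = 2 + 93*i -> [2, 95, 188, 281, 374]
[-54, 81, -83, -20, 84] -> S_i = Random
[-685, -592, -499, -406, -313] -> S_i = -685 + 93*i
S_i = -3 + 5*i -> [-3, 2, 7, 12, 17]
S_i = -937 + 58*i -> [-937, -879, -821, -763, -705]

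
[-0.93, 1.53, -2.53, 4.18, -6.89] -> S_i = -0.93*(-1.65)^i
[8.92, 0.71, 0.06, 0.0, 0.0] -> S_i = 8.92*0.08^i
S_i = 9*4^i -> [9, 36, 144, 576, 2304]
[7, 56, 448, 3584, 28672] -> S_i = 7*8^i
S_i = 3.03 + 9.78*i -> [3.03, 12.81, 22.59, 32.37, 42.15]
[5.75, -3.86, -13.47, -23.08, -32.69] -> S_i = 5.75 + -9.61*i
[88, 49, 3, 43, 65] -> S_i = Random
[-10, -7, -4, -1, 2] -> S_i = -10 + 3*i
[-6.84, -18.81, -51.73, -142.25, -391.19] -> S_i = -6.84*2.75^i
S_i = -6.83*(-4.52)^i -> [-6.83, 30.87, -139.54, 630.72, -2850.85]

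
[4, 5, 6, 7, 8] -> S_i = 4 + 1*i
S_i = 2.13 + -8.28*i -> [2.13, -6.15, -14.43, -22.71, -30.99]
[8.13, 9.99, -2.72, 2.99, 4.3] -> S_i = Random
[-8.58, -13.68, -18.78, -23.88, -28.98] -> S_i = -8.58 + -5.10*i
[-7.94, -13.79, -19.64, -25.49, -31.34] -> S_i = -7.94 + -5.85*i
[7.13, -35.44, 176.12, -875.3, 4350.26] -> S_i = 7.13*(-4.97)^i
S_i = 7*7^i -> [7, 49, 343, 2401, 16807]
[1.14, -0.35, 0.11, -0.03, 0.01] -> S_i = 1.14*(-0.31)^i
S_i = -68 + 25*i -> [-68, -43, -18, 7, 32]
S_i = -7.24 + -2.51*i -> [-7.24, -9.75, -12.26, -14.77, -17.28]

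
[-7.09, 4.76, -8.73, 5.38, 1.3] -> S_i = Random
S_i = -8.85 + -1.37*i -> [-8.85, -10.22, -11.59, -12.96, -14.33]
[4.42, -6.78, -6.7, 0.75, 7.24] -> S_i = Random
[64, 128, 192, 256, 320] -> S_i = 64 + 64*i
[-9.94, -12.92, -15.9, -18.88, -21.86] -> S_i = -9.94 + -2.98*i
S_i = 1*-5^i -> [1, -5, 25, -125, 625]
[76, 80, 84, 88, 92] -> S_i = 76 + 4*i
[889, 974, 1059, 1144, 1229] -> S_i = 889 + 85*i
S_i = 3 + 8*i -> [3, 11, 19, 27, 35]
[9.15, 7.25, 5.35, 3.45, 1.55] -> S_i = 9.15 + -1.90*i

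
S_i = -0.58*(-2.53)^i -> [-0.58, 1.47, -3.71, 9.39, -23.76]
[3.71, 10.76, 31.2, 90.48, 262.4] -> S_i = 3.71*2.90^i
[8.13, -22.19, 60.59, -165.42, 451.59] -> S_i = 8.13*(-2.73)^i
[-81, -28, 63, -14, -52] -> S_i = Random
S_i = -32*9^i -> [-32, -288, -2592, -23328, -209952]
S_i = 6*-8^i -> [6, -48, 384, -3072, 24576]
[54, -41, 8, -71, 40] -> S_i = Random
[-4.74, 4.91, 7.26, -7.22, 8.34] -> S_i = Random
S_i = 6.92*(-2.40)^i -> [6.92, -16.61, 39.86, -95.66, 229.59]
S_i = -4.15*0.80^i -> [-4.15, -3.32, -2.66, -2.12, -1.7]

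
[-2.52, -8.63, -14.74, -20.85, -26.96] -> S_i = -2.52 + -6.11*i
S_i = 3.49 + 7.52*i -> [3.49, 11.01, 18.53, 26.05, 33.57]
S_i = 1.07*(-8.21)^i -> [1.07, -8.78, 72.12, -592.12, 4861.34]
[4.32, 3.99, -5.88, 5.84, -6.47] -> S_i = Random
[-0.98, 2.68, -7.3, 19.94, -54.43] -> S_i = -0.98*(-2.73)^i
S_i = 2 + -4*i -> [2, -2, -6, -10, -14]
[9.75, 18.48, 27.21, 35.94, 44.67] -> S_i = 9.75 + 8.73*i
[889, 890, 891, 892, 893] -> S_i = 889 + 1*i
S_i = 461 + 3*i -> [461, 464, 467, 470, 473]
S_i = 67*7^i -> [67, 469, 3283, 22981, 160867]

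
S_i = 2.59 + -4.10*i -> [2.59, -1.51, -5.61, -9.71, -13.81]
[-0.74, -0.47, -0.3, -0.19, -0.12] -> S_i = -0.74*0.64^i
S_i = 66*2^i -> [66, 132, 264, 528, 1056]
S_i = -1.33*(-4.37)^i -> [-1.33, 5.81, -25.4, 110.99, -485.04]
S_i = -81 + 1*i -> [-81, -80, -79, -78, -77]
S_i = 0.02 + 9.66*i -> [0.02, 9.68, 19.34, 29.0, 38.66]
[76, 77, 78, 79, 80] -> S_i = 76 + 1*i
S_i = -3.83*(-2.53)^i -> [-3.83, 9.69, -24.52, 62.02, -156.92]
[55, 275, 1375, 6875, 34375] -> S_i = 55*5^i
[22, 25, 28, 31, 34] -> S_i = 22 + 3*i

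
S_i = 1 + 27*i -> [1, 28, 55, 82, 109]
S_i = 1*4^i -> [1, 4, 16, 64, 256]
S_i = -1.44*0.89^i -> [-1.44, -1.28, -1.14, -1.02, -0.9]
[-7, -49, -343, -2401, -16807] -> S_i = -7*7^i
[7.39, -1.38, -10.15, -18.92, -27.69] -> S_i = 7.39 + -8.77*i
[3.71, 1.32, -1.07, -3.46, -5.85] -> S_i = 3.71 + -2.39*i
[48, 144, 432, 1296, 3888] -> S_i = 48*3^i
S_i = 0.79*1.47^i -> [0.79, 1.16, 1.71, 2.51, 3.69]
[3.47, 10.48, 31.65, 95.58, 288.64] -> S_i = 3.47*3.02^i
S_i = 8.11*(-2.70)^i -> [8.11, -21.9, 59.12, -159.63, 431.0]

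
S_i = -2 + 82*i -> [-2, 80, 162, 244, 326]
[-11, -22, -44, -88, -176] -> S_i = -11*2^i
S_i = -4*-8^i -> [-4, 32, -256, 2048, -16384]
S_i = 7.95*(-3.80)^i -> [7.95, -30.21, 114.8, -436.23, 1657.68]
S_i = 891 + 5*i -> [891, 896, 901, 906, 911]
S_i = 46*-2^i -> [46, -92, 184, -368, 736]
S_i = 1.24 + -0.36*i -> [1.24, 0.88, 0.52, 0.16, -0.2]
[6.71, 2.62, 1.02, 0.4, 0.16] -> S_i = 6.71*0.39^i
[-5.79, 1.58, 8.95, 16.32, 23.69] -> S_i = -5.79 + 7.37*i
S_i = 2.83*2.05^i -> [2.83, 5.8, 11.89, 24.38, 49.98]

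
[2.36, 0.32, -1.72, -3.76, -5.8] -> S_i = 2.36 + -2.04*i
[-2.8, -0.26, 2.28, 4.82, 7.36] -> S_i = -2.80 + 2.54*i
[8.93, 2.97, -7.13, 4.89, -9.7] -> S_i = Random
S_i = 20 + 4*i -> [20, 24, 28, 32, 36]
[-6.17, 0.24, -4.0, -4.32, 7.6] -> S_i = Random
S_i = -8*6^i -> [-8, -48, -288, -1728, -10368]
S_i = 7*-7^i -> [7, -49, 343, -2401, 16807]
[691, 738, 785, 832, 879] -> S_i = 691 + 47*i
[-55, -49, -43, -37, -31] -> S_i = -55 + 6*i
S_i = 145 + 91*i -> [145, 236, 327, 418, 509]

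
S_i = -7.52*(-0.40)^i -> [-7.52, 3.01, -1.2, 0.48, -0.19]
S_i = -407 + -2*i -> [-407, -409, -411, -413, -415]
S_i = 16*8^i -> [16, 128, 1024, 8192, 65536]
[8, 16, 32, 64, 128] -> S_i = 8*2^i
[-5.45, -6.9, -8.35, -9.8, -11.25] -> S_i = -5.45 + -1.45*i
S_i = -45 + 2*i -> [-45, -43, -41, -39, -37]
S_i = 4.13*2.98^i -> [4.13, 12.31, 36.68, 109.29, 325.7]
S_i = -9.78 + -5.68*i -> [-9.78, -15.46, -21.14, -26.82, -32.5]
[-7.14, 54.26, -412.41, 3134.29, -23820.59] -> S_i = -7.14*(-7.60)^i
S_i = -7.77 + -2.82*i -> [-7.77, -10.59, -13.41, -16.23, -19.05]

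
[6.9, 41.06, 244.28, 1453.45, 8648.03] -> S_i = 6.90*5.95^i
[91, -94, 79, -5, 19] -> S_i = Random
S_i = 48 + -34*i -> [48, 14, -20, -54, -88]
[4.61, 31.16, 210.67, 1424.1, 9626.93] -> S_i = 4.61*6.76^i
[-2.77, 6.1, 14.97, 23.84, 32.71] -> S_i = -2.77 + 8.87*i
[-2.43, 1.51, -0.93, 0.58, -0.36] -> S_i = -2.43*(-0.62)^i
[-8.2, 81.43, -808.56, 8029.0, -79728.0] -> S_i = -8.20*(-9.93)^i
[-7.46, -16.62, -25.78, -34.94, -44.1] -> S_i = -7.46 + -9.16*i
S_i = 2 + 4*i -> [2, 6, 10, 14, 18]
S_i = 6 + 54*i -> [6, 60, 114, 168, 222]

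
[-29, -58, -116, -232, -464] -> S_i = -29*2^i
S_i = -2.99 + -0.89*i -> [-2.99, -3.88, -4.77, -5.66, -6.55]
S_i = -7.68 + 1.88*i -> [-7.68, -5.8, -3.92, -2.04, -0.16]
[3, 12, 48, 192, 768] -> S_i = 3*4^i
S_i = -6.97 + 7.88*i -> [-6.97, 0.91, 8.79, 16.67, 24.55]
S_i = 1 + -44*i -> [1, -43, -87, -131, -175]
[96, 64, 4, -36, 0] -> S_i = Random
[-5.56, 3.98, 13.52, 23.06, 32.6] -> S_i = -5.56 + 9.54*i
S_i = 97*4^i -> [97, 388, 1552, 6208, 24832]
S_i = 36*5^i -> [36, 180, 900, 4500, 22500]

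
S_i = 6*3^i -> [6, 18, 54, 162, 486]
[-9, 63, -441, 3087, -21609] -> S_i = -9*-7^i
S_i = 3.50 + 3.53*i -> [3.5, 7.03, 10.56, 14.09, 17.62]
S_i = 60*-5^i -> [60, -300, 1500, -7500, 37500]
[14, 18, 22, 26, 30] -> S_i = 14 + 4*i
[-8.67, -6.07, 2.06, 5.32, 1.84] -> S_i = Random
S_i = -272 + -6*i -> [-272, -278, -284, -290, -296]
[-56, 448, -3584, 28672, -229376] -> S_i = -56*-8^i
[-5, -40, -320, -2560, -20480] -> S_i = -5*8^i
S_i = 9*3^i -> [9, 27, 81, 243, 729]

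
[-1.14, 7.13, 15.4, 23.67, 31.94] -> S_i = -1.14 + 8.27*i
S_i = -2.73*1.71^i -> [-2.73, -4.67, -7.98, -13.65, -23.34]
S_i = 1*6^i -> [1, 6, 36, 216, 1296]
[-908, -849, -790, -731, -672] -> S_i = -908 + 59*i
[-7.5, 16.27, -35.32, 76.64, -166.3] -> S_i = -7.50*(-2.17)^i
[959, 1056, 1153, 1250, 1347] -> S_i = 959 + 97*i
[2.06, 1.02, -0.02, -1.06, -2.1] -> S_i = 2.06 + -1.04*i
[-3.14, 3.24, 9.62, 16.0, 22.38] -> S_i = -3.14 + 6.38*i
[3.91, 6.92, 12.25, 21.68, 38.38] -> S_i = 3.91*1.77^i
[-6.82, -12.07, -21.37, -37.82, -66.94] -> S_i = -6.82*1.77^i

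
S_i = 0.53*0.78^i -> [0.53, 0.41, 0.32, 0.25, 0.2]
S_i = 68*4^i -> [68, 272, 1088, 4352, 17408]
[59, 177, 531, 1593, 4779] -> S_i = 59*3^i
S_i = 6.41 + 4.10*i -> [6.41, 10.51, 14.61, 18.71, 22.81]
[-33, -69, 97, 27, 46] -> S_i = Random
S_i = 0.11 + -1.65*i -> [0.11, -1.54, -3.19, -4.84, -6.49]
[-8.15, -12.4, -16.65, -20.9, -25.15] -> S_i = -8.15 + -4.25*i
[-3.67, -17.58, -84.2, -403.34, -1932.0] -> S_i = -3.67*4.79^i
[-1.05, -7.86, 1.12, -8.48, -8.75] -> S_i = Random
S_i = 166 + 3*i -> [166, 169, 172, 175, 178]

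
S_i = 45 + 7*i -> [45, 52, 59, 66, 73]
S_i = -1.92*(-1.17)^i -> [-1.92, 2.25, -2.63, 3.08, -3.6]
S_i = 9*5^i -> [9, 45, 225, 1125, 5625]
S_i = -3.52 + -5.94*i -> [-3.52, -9.46, -15.4, -21.34, -27.28]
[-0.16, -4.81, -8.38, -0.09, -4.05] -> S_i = Random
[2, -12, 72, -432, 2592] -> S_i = 2*-6^i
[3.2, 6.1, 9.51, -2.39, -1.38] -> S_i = Random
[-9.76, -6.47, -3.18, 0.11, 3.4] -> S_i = -9.76 + 3.29*i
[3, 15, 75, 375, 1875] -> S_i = 3*5^i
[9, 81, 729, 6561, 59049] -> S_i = 9*9^i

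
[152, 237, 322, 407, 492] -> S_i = 152 + 85*i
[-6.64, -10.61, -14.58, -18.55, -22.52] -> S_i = -6.64 + -3.97*i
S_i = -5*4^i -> [-5, -20, -80, -320, -1280]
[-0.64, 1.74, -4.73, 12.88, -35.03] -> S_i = -0.64*(-2.72)^i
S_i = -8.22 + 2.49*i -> [-8.22, -5.73, -3.24, -0.75, 1.74]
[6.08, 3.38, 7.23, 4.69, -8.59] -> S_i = Random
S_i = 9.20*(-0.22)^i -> [9.2, -2.02, 0.45, -0.1, 0.02]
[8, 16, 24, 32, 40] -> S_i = 8 + 8*i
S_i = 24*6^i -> [24, 144, 864, 5184, 31104]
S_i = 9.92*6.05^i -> [9.92, 60.02, 363.1, 2196.74, 13290.25]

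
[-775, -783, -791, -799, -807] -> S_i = -775 + -8*i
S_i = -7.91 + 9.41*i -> [-7.91, 1.5, 10.91, 20.32, 29.73]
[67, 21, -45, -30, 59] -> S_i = Random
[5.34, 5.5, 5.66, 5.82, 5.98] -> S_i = 5.34 + 0.16*i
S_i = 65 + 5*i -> [65, 70, 75, 80, 85]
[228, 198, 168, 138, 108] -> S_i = 228 + -30*i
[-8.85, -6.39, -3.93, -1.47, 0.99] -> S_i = -8.85 + 2.46*i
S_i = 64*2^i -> [64, 128, 256, 512, 1024]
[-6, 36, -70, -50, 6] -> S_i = Random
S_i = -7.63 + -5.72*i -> [-7.63, -13.35, -19.07, -24.79, -30.51]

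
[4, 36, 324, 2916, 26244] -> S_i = 4*9^i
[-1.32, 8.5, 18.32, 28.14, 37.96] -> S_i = -1.32 + 9.82*i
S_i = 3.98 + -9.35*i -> [3.98, -5.37, -14.72, -24.07, -33.42]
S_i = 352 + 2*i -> [352, 354, 356, 358, 360]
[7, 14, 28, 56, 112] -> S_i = 7*2^i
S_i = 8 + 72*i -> [8, 80, 152, 224, 296]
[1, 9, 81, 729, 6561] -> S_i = 1*9^i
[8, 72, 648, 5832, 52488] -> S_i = 8*9^i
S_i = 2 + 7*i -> [2, 9, 16, 23, 30]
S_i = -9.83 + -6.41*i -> [-9.83, -16.24, -22.65, -29.06, -35.47]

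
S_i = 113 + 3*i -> [113, 116, 119, 122, 125]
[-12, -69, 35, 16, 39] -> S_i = Random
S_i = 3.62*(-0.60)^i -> [3.62, -2.17, 1.3, -0.78, 0.47]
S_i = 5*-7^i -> [5, -35, 245, -1715, 12005]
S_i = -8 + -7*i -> [-8, -15, -22, -29, -36]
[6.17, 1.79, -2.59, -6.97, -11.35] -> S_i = 6.17 + -4.38*i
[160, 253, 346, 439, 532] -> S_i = 160 + 93*i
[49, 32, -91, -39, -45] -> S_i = Random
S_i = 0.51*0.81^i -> [0.51, 0.41, 0.33, 0.27, 0.22]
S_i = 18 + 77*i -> [18, 95, 172, 249, 326]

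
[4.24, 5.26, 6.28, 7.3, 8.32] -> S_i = 4.24 + 1.02*i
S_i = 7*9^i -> [7, 63, 567, 5103, 45927]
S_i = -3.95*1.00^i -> [-3.95, -3.95, -3.95, -3.95, -3.95]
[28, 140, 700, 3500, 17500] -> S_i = 28*5^i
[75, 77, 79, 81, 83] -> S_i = 75 + 2*i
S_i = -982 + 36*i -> [-982, -946, -910, -874, -838]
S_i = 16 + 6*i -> [16, 22, 28, 34, 40]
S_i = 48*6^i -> [48, 288, 1728, 10368, 62208]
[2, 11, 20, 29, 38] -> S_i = 2 + 9*i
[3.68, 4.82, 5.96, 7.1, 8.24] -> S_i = 3.68 + 1.14*i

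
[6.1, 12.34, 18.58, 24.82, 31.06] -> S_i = 6.10 + 6.24*i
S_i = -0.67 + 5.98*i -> [-0.67, 5.31, 11.29, 17.27, 23.25]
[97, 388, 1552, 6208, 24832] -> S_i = 97*4^i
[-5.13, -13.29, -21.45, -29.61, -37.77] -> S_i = -5.13 + -8.16*i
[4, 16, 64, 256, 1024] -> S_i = 4*4^i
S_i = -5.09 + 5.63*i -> [-5.09, 0.54, 6.17, 11.8, 17.43]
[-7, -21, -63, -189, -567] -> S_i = -7*3^i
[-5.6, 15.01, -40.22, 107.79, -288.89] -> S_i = -5.60*(-2.68)^i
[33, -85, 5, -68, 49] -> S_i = Random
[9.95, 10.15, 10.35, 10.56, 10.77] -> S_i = 9.95*1.02^i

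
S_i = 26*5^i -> [26, 130, 650, 3250, 16250]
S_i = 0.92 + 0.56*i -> [0.92, 1.48, 2.04, 2.6, 3.16]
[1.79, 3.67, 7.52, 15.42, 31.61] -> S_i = 1.79*2.05^i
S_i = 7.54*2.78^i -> [7.54, 20.96, 58.27, 162.0, 450.35]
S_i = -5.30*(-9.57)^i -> [-5.3, 50.72, -485.4, 4645.28, -44455.31]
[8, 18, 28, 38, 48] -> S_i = 8 + 10*i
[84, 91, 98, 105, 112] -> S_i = 84 + 7*i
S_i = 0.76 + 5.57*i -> [0.76, 6.33, 11.9, 17.47, 23.04]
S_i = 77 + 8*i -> [77, 85, 93, 101, 109]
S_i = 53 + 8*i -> [53, 61, 69, 77, 85]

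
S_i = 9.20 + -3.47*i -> [9.2, 5.73, 2.26, -1.21, -4.68]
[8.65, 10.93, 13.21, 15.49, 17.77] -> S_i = 8.65 + 2.28*i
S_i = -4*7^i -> [-4, -28, -196, -1372, -9604]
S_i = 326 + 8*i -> [326, 334, 342, 350, 358]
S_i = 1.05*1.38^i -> [1.05, 1.45, 2.0, 2.76, 3.81]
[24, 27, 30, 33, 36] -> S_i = 24 + 3*i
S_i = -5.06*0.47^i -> [-5.06, -2.38, -1.12, -0.53, -0.25]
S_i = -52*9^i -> [-52, -468, -4212, -37908, -341172]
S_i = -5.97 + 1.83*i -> [-5.97, -4.14, -2.31, -0.48, 1.35]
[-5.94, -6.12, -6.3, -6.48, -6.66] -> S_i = -5.94 + -0.18*i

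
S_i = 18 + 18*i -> [18, 36, 54, 72, 90]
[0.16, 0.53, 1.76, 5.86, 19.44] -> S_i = 0.16*3.32^i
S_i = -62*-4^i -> [-62, 248, -992, 3968, -15872]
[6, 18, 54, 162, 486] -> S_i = 6*3^i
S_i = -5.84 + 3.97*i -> [-5.84, -1.87, 2.1, 6.07, 10.04]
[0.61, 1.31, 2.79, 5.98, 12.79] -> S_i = 0.61*2.14^i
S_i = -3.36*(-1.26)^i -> [-3.36, 4.23, -5.33, 6.72, -8.47]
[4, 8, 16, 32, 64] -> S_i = 4*2^i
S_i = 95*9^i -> [95, 855, 7695, 69255, 623295]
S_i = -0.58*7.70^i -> [-0.58, -4.47, -34.39, -264.79, -2038.88]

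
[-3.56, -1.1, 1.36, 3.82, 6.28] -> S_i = -3.56 + 2.46*i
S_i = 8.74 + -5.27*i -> [8.74, 3.47, -1.8, -7.07, -12.34]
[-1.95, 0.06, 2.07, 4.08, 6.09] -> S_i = -1.95 + 2.01*i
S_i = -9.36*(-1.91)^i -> [-9.36, 17.88, -34.15, 65.22, -124.57]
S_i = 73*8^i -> [73, 584, 4672, 37376, 299008]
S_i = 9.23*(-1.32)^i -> [9.23, -12.18, 16.08, -21.23, 28.02]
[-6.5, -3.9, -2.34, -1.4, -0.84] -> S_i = -6.50*0.60^i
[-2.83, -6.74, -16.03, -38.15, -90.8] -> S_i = -2.83*2.38^i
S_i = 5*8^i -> [5, 40, 320, 2560, 20480]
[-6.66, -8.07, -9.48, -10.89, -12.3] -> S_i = -6.66 + -1.41*i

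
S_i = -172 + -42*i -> [-172, -214, -256, -298, -340]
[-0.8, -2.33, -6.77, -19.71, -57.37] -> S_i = -0.80*2.91^i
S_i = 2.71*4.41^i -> [2.71, 11.95, 52.7, 232.43, 1025.0]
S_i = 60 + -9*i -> [60, 51, 42, 33, 24]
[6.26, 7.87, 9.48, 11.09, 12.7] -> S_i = 6.26 + 1.61*i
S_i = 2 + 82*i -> [2, 84, 166, 248, 330]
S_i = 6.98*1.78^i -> [6.98, 12.42, 22.12, 39.37, 70.07]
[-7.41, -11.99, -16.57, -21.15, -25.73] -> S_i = -7.41 + -4.58*i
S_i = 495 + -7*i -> [495, 488, 481, 474, 467]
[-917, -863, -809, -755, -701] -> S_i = -917 + 54*i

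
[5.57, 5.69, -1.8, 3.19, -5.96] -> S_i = Random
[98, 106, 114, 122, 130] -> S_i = 98 + 8*i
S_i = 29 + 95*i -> [29, 124, 219, 314, 409]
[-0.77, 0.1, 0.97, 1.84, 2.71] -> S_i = -0.77 + 0.87*i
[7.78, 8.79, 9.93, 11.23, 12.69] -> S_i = 7.78*1.13^i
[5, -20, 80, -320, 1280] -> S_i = 5*-4^i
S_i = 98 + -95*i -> [98, 3, -92, -187, -282]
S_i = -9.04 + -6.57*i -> [-9.04, -15.61, -22.18, -28.75, -35.32]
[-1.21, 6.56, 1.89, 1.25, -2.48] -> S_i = Random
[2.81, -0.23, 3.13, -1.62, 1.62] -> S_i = Random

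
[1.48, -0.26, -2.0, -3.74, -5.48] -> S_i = 1.48 + -1.74*i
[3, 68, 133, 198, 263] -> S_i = 3 + 65*i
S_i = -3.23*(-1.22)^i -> [-3.23, 3.94, -4.81, 5.87, -7.16]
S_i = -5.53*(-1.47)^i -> [-5.53, 8.13, -11.95, 17.57, -25.82]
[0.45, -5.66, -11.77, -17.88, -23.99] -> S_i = 0.45 + -6.11*i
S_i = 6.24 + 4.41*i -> [6.24, 10.65, 15.06, 19.47, 23.88]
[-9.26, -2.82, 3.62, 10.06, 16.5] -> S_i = -9.26 + 6.44*i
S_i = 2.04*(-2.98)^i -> [2.04, -6.08, 18.12, -53.99, 160.88]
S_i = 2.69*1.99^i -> [2.69, 5.35, 10.65, 21.2, 42.19]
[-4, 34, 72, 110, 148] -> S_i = -4 + 38*i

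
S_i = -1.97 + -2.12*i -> [-1.97, -4.09, -6.21, -8.33, -10.45]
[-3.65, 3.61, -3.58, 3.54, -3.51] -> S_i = -3.65*(-0.99)^i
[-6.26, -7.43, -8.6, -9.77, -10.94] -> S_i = -6.26 + -1.17*i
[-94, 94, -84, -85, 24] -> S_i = Random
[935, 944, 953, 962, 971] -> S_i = 935 + 9*i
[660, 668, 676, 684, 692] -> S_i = 660 + 8*i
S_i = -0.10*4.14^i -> [-0.1, -0.41, -1.71, -7.1, -29.38]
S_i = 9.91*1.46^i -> [9.91, 14.47, 21.12, 30.84, 45.03]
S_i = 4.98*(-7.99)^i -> [4.98, -39.79, 317.92, -2540.21, 20296.28]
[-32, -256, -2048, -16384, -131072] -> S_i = -32*8^i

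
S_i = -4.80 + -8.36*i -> [-4.8, -13.16, -21.52, -29.88, -38.24]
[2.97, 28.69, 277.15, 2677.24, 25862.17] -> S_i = 2.97*9.66^i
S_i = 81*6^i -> [81, 486, 2916, 17496, 104976]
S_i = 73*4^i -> [73, 292, 1168, 4672, 18688]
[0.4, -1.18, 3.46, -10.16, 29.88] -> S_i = 0.40*(-2.94)^i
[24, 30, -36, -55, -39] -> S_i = Random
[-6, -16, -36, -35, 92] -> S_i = Random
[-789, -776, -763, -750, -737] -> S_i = -789 + 13*i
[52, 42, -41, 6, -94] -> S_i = Random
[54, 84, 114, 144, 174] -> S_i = 54 + 30*i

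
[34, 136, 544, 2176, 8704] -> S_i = 34*4^i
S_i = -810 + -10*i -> [-810, -820, -830, -840, -850]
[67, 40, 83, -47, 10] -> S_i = Random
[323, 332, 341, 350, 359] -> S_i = 323 + 9*i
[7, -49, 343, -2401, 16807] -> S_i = 7*-7^i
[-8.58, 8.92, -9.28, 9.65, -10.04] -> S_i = -8.58*(-1.04)^i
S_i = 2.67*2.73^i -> [2.67, 7.29, 19.9, 54.32, 148.31]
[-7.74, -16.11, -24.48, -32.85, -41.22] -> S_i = -7.74 + -8.37*i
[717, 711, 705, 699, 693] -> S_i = 717 + -6*i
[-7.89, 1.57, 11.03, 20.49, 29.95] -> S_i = -7.89 + 9.46*i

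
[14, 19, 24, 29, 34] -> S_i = 14 + 5*i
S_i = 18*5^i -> [18, 90, 450, 2250, 11250]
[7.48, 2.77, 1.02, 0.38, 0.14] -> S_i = 7.48*0.37^i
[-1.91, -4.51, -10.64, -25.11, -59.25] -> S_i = -1.91*2.36^i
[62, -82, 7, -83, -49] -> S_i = Random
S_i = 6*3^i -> [6, 18, 54, 162, 486]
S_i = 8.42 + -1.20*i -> [8.42, 7.22, 6.02, 4.82, 3.62]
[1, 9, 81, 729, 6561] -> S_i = 1*9^i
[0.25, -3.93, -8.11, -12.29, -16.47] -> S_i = 0.25 + -4.18*i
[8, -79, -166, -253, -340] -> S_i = 8 + -87*i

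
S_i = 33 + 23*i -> [33, 56, 79, 102, 125]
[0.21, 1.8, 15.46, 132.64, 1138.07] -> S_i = 0.21*8.58^i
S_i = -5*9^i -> [-5, -45, -405, -3645, -32805]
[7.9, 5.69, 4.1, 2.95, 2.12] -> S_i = 7.90*0.72^i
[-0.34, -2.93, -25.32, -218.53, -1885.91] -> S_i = -0.34*8.63^i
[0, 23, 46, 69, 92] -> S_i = 0 + 23*i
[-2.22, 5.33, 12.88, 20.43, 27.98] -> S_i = -2.22 + 7.55*i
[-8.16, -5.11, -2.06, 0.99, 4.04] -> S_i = -8.16 + 3.05*i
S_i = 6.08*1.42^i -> [6.08, 8.63, 12.26, 17.41, 24.72]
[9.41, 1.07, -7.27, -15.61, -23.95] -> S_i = 9.41 + -8.34*i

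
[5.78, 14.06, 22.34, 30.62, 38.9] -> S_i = 5.78 + 8.28*i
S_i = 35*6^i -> [35, 210, 1260, 7560, 45360]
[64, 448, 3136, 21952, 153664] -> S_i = 64*7^i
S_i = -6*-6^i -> [-6, 36, -216, 1296, -7776]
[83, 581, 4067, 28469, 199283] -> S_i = 83*7^i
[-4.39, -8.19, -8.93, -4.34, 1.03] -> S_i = Random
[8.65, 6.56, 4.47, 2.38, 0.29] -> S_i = 8.65 + -2.09*i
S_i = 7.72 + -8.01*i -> [7.72, -0.29, -8.3, -16.31, -24.32]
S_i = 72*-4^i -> [72, -288, 1152, -4608, 18432]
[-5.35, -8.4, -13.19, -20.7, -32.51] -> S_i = -5.35*1.57^i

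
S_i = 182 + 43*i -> [182, 225, 268, 311, 354]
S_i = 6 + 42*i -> [6, 48, 90, 132, 174]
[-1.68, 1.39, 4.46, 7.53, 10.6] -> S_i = -1.68 + 3.07*i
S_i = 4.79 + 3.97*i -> [4.79, 8.76, 12.73, 16.7, 20.67]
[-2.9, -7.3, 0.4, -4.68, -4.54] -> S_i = Random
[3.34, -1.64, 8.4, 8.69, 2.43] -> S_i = Random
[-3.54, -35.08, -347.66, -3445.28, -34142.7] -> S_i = -3.54*9.91^i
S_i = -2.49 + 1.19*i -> [-2.49, -1.3, -0.11, 1.08, 2.27]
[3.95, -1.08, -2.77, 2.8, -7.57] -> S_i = Random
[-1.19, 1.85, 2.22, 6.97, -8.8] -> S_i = Random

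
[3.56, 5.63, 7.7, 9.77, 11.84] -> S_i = 3.56 + 2.07*i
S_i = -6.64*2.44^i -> [-6.64, -16.2, -39.53, -96.46, -235.36]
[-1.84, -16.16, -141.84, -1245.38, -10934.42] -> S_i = -1.84*8.78^i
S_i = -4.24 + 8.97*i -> [-4.24, 4.73, 13.7, 22.67, 31.64]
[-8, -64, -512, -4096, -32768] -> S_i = -8*8^i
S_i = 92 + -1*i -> [92, 91, 90, 89, 88]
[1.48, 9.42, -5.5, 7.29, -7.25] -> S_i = Random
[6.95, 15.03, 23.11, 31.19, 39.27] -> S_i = 6.95 + 8.08*i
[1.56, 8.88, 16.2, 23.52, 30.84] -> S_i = 1.56 + 7.32*i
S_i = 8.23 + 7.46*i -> [8.23, 15.69, 23.15, 30.61, 38.07]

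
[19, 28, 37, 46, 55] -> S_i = 19 + 9*i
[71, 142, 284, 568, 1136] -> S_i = 71*2^i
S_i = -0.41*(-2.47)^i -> [-0.41, 1.01, -2.5, 6.18, -15.26]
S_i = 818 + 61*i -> [818, 879, 940, 1001, 1062]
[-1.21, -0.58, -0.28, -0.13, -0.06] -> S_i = -1.21*0.48^i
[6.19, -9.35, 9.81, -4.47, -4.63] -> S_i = Random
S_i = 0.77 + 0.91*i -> [0.77, 1.68, 2.59, 3.5, 4.41]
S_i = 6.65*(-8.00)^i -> [6.65, -53.2, 425.6, -3404.8, 27238.4]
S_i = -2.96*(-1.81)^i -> [-2.96, 5.36, -9.7, 17.55, -31.77]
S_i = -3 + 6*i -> [-3, 3, 9, 15, 21]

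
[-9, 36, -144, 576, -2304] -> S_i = -9*-4^i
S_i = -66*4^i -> [-66, -264, -1056, -4224, -16896]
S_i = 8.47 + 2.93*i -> [8.47, 11.4, 14.33, 17.26, 20.19]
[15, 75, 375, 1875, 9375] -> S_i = 15*5^i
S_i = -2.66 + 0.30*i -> [-2.66, -2.36, -2.06, -1.76, -1.46]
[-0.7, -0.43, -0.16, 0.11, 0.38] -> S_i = -0.70 + 0.27*i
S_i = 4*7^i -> [4, 28, 196, 1372, 9604]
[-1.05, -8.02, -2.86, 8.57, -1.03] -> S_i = Random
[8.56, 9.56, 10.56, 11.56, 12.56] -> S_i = 8.56 + 1.00*i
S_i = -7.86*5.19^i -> [-7.86, -40.79, -211.72, -1098.82, -5702.85]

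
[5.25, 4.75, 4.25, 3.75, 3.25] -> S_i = 5.25 + -0.50*i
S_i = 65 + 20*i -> [65, 85, 105, 125, 145]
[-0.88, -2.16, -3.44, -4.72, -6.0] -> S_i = -0.88 + -1.28*i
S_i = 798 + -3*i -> [798, 795, 792, 789, 786]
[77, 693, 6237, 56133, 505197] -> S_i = 77*9^i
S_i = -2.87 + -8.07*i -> [-2.87, -10.94, -19.01, -27.08, -35.15]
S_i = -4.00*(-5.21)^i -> [-4.0, 20.84, -108.58, 565.68, -2947.21]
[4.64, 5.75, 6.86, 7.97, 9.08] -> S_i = 4.64 + 1.11*i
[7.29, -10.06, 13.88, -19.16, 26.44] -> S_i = 7.29*(-1.38)^i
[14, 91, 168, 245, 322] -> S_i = 14 + 77*i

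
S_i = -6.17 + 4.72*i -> [-6.17, -1.45, 3.27, 7.99, 12.71]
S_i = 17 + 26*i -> [17, 43, 69, 95, 121]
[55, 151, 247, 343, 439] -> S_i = 55 + 96*i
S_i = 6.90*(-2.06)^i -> [6.9, -14.21, 29.28, -60.32, 124.26]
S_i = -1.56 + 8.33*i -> [-1.56, 6.77, 15.1, 23.43, 31.76]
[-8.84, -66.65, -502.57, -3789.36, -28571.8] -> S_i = -8.84*7.54^i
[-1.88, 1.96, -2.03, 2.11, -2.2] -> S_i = -1.88*(-1.04)^i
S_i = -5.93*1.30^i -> [-5.93, -7.71, -10.02, -13.03, -16.94]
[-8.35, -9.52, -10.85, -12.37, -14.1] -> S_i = -8.35*1.14^i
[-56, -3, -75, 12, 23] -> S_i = Random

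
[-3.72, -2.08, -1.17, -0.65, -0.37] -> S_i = -3.72*0.56^i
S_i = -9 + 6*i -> [-9, -3, 3, 9, 15]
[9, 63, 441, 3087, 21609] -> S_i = 9*7^i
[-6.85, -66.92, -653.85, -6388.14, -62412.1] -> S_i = -6.85*9.77^i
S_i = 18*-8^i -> [18, -144, 1152, -9216, 73728]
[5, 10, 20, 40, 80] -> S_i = 5*2^i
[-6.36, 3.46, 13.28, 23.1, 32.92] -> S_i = -6.36 + 9.82*i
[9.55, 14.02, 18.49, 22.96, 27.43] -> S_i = 9.55 + 4.47*i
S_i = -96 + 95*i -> [-96, -1, 94, 189, 284]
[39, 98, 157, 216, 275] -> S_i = 39 + 59*i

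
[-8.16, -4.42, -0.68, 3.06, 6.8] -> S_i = -8.16 + 3.74*i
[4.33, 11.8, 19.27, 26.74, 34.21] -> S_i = 4.33 + 7.47*i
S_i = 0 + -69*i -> [0, -69, -138, -207, -276]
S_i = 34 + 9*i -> [34, 43, 52, 61, 70]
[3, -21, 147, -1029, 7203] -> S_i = 3*-7^i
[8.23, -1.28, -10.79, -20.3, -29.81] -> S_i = 8.23 + -9.51*i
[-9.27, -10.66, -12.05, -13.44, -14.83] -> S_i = -9.27 + -1.39*i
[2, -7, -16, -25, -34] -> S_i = 2 + -9*i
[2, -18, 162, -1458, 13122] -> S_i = 2*-9^i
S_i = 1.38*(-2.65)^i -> [1.38, -3.66, 9.69, -25.68, 68.06]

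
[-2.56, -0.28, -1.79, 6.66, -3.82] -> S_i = Random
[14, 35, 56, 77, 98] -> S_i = 14 + 21*i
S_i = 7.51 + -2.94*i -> [7.51, 4.57, 1.63, -1.31, -4.25]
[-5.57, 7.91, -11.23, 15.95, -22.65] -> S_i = -5.57*(-1.42)^i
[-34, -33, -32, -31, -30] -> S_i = -34 + 1*i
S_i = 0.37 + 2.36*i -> [0.37, 2.73, 5.09, 7.45, 9.81]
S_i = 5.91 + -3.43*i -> [5.91, 2.48, -0.95, -4.38, -7.81]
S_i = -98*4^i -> [-98, -392, -1568, -6272, -25088]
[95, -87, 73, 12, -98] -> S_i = Random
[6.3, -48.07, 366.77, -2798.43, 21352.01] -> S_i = 6.30*(-7.63)^i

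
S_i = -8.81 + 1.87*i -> [-8.81, -6.94, -5.07, -3.2, -1.33]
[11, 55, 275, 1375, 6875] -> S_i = 11*5^i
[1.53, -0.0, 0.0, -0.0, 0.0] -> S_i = 1.53*-0.00^i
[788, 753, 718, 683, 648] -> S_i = 788 + -35*i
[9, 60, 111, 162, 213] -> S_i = 9 + 51*i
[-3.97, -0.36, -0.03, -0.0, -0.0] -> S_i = -3.97*0.09^i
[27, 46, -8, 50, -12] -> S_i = Random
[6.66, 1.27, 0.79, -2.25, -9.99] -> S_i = Random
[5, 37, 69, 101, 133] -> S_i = 5 + 32*i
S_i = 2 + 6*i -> [2, 8, 14, 20, 26]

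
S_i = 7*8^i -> [7, 56, 448, 3584, 28672]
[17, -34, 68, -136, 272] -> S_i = 17*-2^i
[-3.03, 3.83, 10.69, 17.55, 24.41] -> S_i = -3.03 + 6.86*i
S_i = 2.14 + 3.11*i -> [2.14, 5.25, 8.36, 11.47, 14.58]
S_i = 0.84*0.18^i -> [0.84, 0.15, 0.03, 0.0, 0.0]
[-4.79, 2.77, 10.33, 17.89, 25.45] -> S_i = -4.79 + 7.56*i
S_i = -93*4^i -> [-93, -372, -1488, -5952, -23808]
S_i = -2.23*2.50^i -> [-2.23, -5.58, -13.94, -34.84, -87.11]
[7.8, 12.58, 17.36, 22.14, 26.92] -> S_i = 7.80 + 4.78*i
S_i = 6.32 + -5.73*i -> [6.32, 0.59, -5.14, -10.87, -16.6]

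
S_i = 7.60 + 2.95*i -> [7.6, 10.55, 13.5, 16.45, 19.4]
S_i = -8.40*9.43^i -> [-8.4, -79.21, -746.97, -7043.92, -66424.16]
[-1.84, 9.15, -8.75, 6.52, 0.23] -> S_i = Random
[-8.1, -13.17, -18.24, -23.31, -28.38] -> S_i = -8.10 + -5.07*i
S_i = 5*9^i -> [5, 45, 405, 3645, 32805]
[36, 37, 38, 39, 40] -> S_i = 36 + 1*i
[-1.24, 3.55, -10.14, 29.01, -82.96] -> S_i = -1.24*(-2.86)^i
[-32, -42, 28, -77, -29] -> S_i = Random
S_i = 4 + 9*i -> [4, 13, 22, 31, 40]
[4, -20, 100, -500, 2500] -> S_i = 4*-5^i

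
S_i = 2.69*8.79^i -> [2.69, 23.65, 207.84, 1826.92, 16058.6]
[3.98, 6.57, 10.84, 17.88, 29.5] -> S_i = 3.98*1.65^i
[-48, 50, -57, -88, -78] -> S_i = Random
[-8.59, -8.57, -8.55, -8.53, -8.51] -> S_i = -8.59 + 0.02*i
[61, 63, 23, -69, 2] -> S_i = Random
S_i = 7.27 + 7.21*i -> [7.27, 14.48, 21.69, 28.9, 36.11]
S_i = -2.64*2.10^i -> [-2.64, -5.54, -11.64, -24.45, -51.34]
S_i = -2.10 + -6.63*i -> [-2.1, -8.73, -15.36, -21.99, -28.62]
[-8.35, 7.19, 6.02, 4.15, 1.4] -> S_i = Random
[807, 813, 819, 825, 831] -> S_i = 807 + 6*i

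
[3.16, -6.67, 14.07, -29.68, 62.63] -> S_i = 3.16*(-2.11)^i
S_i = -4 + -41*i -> [-4, -45, -86, -127, -168]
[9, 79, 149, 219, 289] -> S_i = 9 + 70*i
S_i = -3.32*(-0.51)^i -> [-3.32, 1.69, -0.86, 0.44, -0.22]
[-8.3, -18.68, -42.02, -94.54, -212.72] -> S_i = -8.30*2.25^i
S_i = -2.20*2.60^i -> [-2.2, -5.72, -14.87, -38.67, -100.53]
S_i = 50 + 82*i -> [50, 132, 214, 296, 378]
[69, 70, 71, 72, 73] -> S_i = 69 + 1*i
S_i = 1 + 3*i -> [1, 4, 7, 10, 13]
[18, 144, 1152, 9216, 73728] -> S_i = 18*8^i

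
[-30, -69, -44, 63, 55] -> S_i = Random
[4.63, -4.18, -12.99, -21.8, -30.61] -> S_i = 4.63 + -8.81*i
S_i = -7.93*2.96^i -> [-7.93, -23.47, -69.48, -205.66, -608.75]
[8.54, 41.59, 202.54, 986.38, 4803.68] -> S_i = 8.54*4.87^i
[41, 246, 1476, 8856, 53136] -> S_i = 41*6^i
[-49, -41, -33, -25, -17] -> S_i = -49 + 8*i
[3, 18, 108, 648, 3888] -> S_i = 3*6^i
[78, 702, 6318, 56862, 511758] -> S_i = 78*9^i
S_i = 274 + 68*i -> [274, 342, 410, 478, 546]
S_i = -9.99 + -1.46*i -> [-9.99, -11.45, -12.91, -14.37, -15.83]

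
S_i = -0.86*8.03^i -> [-0.86, -6.91, -55.45, -445.29, -3575.7]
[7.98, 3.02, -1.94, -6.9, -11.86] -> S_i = 7.98 + -4.96*i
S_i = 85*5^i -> [85, 425, 2125, 10625, 53125]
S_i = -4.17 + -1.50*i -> [-4.17, -5.67, -7.17, -8.67, -10.17]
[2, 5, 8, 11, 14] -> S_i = 2 + 3*i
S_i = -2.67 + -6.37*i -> [-2.67, -9.04, -15.41, -21.78, -28.15]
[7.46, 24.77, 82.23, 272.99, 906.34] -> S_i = 7.46*3.32^i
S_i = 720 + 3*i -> [720, 723, 726, 729, 732]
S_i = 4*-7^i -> [4, -28, 196, -1372, 9604]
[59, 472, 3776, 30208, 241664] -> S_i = 59*8^i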